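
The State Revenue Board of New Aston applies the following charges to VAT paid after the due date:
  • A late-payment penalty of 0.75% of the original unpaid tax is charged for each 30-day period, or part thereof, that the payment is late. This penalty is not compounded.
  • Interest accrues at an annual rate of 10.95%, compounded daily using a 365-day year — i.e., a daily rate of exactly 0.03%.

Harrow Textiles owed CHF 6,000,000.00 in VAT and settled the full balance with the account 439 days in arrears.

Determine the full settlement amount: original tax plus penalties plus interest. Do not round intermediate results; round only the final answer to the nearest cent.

CHF 7,519,461.04

Penalty periods: ⌈439/30⌉ = 15; penalty = 15 × 0.75% × CHF 6,000,000.00 = CHF 675,000.00
Interest: CHF 6,000,000.00 × ((1 + 0.0003)^439 − 1) = CHF 6,000,000.00 × 0.14074351… = CHF 844,461.0421…
Total = CHF 6,000,000.00 + CHF 675,000.0000 + CHF 844,461.0421… = CHF 7,519,461.04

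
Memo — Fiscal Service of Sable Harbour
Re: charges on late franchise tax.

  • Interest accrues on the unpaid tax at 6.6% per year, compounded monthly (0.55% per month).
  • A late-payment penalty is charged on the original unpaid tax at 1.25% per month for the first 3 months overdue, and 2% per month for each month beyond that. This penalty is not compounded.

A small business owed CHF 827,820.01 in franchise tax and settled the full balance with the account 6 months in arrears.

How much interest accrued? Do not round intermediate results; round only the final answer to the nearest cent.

Interest: CHF 827,820.01 × ((1 + 0.0055)^6 − 1) = CHF 827,820.01 × 0.0334571… = CHF 27,696.4496…

CHF 27,696.45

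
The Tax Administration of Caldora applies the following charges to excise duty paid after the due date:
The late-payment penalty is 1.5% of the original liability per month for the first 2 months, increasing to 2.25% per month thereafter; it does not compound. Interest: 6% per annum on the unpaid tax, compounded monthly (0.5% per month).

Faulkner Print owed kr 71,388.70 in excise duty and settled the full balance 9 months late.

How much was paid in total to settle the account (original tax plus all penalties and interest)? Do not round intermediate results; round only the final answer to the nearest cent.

kr 88,051.58

Penalty, months 1–2: 2 × 1.5% × kr 71,388.70 = kr 2,141.66…
Penalty, months 3–9: 7 × 2.25% × kr 71,388.70 = kr 11,243.72…
Interest: kr 71,388.70 × ((1 + 0.005)^9 − 1) = kr 71,388.70 × 0.0459106… = kr 3,277.4966…
Total = kr 71,388.70 + kr 13,385.3813… + kr 3,277.4966… = kr 88,051.58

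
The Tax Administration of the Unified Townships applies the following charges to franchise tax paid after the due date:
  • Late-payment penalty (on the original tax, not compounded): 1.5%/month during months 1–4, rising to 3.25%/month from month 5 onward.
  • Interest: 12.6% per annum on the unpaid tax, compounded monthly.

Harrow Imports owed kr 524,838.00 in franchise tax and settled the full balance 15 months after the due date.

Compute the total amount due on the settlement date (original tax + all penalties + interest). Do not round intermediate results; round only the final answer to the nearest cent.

kr 832,980.86

Penalty, months 1–4: 4 × 1.5% × kr 524,838.00 = kr 31,490.28
Penalty, months 5–15: 11 × 3.25% × kr 524,838.00 = kr 187,629.59…
Interest (12.6%/yr ÷ 12 = 1.05%/month): kr 524,838.00 × ((1 + 0.0105)^15 − 1) = kr 89,022.9959…
Total = kr 524,838.00 + kr 219,119.8650 + kr 89,022.9959… = kr 832,980.86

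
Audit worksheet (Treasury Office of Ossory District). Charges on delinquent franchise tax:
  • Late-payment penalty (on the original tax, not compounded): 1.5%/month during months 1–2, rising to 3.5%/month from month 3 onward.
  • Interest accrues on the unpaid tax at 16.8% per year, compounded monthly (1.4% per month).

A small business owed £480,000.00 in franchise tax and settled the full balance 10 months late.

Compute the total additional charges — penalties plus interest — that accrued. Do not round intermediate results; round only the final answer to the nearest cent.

Penalty, months 1–2: 2 × 1.5% × £480,000.00 = £14,400.00
Penalty, months 3–10: 8 × 3.5% × £480,000.00 = £134,400.00
Interest: £480,000.00 × ((1 + 0.014)^10 − 1) = £480,000.00 × 0.1491575… = £71,595.5926…
Penalties + interest = £148,800.0000 + £71,595.5926… = £220,395.59

£220,395.59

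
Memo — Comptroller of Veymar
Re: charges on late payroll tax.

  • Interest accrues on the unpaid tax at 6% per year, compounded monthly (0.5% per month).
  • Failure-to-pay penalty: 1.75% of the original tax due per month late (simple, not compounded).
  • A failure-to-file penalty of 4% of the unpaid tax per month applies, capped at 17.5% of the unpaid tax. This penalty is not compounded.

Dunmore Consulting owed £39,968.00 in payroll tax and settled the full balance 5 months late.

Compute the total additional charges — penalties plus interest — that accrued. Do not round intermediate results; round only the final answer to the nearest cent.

Failure-to-file: 5 × 4% × £39,968.00 = £7,993.60, capped at 17.5% × £39,968.00 = £6,994.40
Failure-to-pay penalty: 5 × 1.75% × £39,968.00 = £3,497.20
Interest: £39,968.00 × ((1 + 0.005)^5 − 1) = £39,968.00 × 0.0252513… = £1,009.2421…
Penalties + interest = £10,491.6000 + £1,009.2421… = £11,500.84

£11,500.84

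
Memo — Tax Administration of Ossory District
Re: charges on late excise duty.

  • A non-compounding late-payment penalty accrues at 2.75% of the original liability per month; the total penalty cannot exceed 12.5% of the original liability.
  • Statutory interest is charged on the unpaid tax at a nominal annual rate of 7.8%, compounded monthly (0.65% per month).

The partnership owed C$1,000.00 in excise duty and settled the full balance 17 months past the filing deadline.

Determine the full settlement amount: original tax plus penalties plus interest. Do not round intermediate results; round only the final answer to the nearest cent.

Penalty (uncapped): 17 × 2.75% × C$1,000.00 = C$467.50; cap = 12.5% × C$1,000.00 = C$125.00 → penalty = C$125.00
Interest: C$1,000.00 × ((1 + 0.0065)^17 − 1) = C$1,000.00 × 0.1164371… = C$116.4371…
Total = C$1,000.00 + C$125.0000 + C$116.4371… = C$1,241.44

C$1,241.44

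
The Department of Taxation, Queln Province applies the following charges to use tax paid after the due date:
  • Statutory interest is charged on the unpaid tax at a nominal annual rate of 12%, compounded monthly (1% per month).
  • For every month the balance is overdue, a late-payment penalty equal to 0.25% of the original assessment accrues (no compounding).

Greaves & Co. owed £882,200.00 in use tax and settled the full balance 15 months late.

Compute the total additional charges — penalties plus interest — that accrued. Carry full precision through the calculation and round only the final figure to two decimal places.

Late-payment penalty = 0.25% × £882,200.00 × 15 mo = £33,082.50
Interest: £882,200.00 × ((1 + 0.01)^15 − 1) = £882,200.00 × 0.1609690… = £142,006.8124…
Penalties + interest = £33,082.5000 + £142,006.8124… = £175,089.31

£175,089.31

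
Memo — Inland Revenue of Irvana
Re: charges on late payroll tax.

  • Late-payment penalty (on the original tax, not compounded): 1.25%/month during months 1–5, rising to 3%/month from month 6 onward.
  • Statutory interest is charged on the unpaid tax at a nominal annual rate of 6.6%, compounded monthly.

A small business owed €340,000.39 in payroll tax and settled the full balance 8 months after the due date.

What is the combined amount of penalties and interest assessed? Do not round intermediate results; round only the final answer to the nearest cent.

€67,101.25

Penalty, months 1–5: 5 × 1.25% × €340,000.39 = €21,250.02…
Penalty, months 6–8: 3 × 3% × €340,000.39 = €30,600.04…
Interest (6.6%/yr ÷ 12 = 0.55%/month): €340,000.39 × ((1 + 0.0055)^8 − 1) = €15,251.1871…
Penalties + interest = €51,850.0595… + €15,251.1871… = €67,101.25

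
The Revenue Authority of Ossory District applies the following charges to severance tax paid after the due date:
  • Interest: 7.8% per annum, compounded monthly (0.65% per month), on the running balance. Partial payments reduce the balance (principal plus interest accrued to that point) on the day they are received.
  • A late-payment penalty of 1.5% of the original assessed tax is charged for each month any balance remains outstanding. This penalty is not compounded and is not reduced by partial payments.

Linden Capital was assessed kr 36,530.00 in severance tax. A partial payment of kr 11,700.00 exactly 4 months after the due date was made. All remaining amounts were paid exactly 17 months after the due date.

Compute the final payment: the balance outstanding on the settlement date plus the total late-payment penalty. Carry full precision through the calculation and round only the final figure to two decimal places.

kr 37,370.45

Balance at month 4: kr 36,530.0000 × (1 + 0.0065)^4 = kr 37,489.0805…
After kr 11,700.00 payment: kr 37,489.0805… − kr 11,700.00 = kr 25,789.0805…
Balance at month 17: kr 25,789.0805… × (1 + 0.0065)^13 = kr 28,055.3046…
Penalty: 17 × 1.5% × kr 36,530.00 = kr 9,315.15
Final settlement = outstanding balance + penalty = kr 28,055.3046… + kr 9,315.15 = kr 37,370.45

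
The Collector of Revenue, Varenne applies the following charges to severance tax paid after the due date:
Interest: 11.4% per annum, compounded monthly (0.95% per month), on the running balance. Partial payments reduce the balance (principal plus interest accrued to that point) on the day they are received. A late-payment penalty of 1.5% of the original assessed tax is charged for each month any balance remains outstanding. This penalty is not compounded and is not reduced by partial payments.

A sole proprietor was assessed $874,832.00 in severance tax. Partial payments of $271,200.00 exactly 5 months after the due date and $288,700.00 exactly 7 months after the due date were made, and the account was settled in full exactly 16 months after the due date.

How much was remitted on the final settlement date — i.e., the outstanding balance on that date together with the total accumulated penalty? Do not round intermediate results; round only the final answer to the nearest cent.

Balance at month 5: $874,832.0000 × (1 + 0.0095)^5 = $917,183.5922…
After $271,200.00 payment: $917,183.5922… − $271,200.00 = $645,983.5922…
Balance at month 7: $645,983.5922… × (1 + 0.0095)^2 = $658,315.5804…
After $288,700.00 payment: $658,315.5804… − $288,700.00 = $369,615.5804…
Balance at month 16: $369,615.5804… × (1 + 0.0095)^9 = $402,445.5961…
Penalty: 16 × 1.5% × $874,832.00 = $209,959.68
Final settlement = outstanding balance + penalty = $402,445.5961… + $209,959.68 = $612,405.28

$612,405.28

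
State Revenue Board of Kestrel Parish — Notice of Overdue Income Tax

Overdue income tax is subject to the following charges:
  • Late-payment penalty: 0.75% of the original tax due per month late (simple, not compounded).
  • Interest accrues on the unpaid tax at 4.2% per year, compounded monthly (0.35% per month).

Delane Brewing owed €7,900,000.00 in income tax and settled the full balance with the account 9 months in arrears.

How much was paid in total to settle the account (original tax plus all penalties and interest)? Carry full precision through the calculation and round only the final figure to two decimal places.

Late-payment penalty: 9 × 0.75% × €7,900,000.00 = €533,250.00
Interest: €7,900,000.00 × ((1 + 0.0035)^9 − 1) = €7,900,000.00 × 0.0319446… = €252,362.5017…
Total = €7,900,000.00 + €533,250.0000 + €252,362.5017… = €8,685,612.50

€8,685,612.50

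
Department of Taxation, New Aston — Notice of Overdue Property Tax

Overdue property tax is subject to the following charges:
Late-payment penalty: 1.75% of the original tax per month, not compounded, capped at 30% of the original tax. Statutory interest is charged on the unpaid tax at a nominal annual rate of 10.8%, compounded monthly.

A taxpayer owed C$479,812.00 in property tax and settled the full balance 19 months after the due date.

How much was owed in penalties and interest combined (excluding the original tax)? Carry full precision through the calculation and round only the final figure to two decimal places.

C$232,988.81

Penalty (uncapped): 19 × 1.75% × C$479,812.00 = C$159,537.49; cap = 30% × C$479,812.00 = C$143,943.60 → penalty = C$143,943.60
Interest (10.8%/yr ÷ 12 = 0.9%/month): C$479,812.00 × ((1 + 0.009)^19 − 1) = C$89,045.2060…
Penalties + interest = C$143,943.6000 + C$89,045.2060… = C$232,988.81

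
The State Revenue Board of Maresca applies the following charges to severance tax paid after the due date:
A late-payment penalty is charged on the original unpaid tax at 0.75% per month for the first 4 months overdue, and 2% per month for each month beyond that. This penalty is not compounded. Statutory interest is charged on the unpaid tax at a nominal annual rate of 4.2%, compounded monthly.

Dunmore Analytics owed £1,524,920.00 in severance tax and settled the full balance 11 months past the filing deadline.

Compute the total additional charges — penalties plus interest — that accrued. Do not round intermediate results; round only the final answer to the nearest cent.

£318,984.10

Penalty, months 1–4: 4 × 0.75% × £1,524,920.00 = £45,747.60
Penalty, months 5–11: 7 × 2% × £1,524,920.00 = £213,488.80
Interest (4.2%/yr ÷ 12 = 0.35%/month): £1,524,920.00 × ((1 + 0.0035)^11 − 1) = £59,747.6986…
Penalties + interest = £259,236.4000 + £59,747.6986… = £318,984.10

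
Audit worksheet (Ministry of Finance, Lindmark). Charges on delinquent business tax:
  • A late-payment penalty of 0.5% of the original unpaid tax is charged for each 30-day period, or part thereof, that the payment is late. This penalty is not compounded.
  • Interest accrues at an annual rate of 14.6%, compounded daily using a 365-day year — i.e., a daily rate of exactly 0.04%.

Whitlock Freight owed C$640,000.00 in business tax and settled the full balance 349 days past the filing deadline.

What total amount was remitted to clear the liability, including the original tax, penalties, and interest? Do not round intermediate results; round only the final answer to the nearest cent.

Penalty periods: ⌈349/30⌉ = 12; penalty = 12 × 0.5% × C$640,000.00 = C$38,400.00
Interest: C$640,000.00 × ((1 + 0.0004)^349 − 1) = C$640,000.00 × 0.14978169… = C$95,860.2800…
Total = C$640,000.00 + C$38,400.0000 + C$95,860.2800… = C$774,260.28

C$774,260.28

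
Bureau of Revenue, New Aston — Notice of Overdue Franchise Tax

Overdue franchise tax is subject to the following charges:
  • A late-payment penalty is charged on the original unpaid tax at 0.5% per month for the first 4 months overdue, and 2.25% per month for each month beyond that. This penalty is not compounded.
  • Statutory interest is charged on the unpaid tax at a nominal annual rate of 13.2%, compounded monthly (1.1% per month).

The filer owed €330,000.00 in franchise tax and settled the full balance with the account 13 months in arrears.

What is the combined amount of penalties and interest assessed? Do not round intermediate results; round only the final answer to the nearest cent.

Penalty, months 1–4: 4 × 0.5% × €330,000.00 = €6,600.00
Penalty, months 5–13: 9 × 2.25% × €330,000.00 = €66,825.00
Interest: €330,000.00 × ((1 + 0.011)^13 − 1) = €330,000.00 × 0.1528293… = €50,433.6837…
Penalties + interest = €73,425.0000 + €50,433.6837… = €123,858.68

€123,858.68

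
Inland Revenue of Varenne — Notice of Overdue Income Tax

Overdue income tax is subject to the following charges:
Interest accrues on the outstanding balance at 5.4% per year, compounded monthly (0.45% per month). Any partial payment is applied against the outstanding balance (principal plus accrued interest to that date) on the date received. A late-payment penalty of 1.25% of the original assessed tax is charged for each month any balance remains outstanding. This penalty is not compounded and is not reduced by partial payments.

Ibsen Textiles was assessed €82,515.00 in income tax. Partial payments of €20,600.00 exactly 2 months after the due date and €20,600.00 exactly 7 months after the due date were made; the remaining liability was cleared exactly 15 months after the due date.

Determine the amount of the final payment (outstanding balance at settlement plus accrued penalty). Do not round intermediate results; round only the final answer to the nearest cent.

Balance at month 2: €82,515.0000 × (1 + 0.0045)^2 = €83,259.3059…
After €20,600.00 payment: €83,259.3059… − €20,600.00 = €62,659.3059…
Balance at month 7: €62,659.3059… × (1 + 0.0045)^5 = €64,081.8860…
After €20,600.00 payment: €64,081.8860… − €20,600.00 = €43,481.8860…
Balance at month 15: €43,481.8860… × (1 + 0.0045)^8 = €45,072.1113…
Penalty: 15 × 1.25% × €82,515.00 = €15,471.56…
Final settlement = outstanding balance + penalty = €45,072.1113… + €15,471.56… = €60,543.67

€60,543.67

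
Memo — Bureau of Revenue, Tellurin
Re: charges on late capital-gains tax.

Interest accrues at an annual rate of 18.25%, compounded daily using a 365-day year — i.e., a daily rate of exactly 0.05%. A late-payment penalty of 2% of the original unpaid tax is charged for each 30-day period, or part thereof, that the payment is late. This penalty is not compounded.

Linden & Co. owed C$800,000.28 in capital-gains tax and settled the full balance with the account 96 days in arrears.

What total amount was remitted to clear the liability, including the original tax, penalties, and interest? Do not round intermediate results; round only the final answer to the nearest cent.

Penalty periods: ⌈96/30⌉ = 4; penalty = 4 × 2% × C$800,000.28 = C$64,000.02…
Interest: C$800,000.28 × ((1 + 0.0005)^96 − 1) = C$800,000.28 × 0.04915807… = C$39,326.4694…
Total = C$800,000.28 + C$64,000.0224 + C$39,326.4694… = C$903,326.77

C$903,326.77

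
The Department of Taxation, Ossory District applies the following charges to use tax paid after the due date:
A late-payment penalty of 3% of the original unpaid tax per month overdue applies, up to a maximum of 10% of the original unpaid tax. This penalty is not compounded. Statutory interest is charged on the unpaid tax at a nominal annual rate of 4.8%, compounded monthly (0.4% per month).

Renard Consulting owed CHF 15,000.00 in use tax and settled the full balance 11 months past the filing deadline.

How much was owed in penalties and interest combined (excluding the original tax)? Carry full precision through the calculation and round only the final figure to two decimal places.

Penalty (uncapped): 11 × 3% × CHF 15,000.00 = CHF 4,950.00; cap = 10% × CHF 15,000.00 = CHF 1,500.00 → penalty = CHF 1,500.00
Interest: CHF 15,000.00 × ((1 + 0.004)^11 − 1) = CHF 15,000.00 × 0.0448906… = CHF 673.3597…
Penalties + interest = CHF 1,500.0000 + CHF 673.3597… = CHF 2,173.36

CHF 2,173.36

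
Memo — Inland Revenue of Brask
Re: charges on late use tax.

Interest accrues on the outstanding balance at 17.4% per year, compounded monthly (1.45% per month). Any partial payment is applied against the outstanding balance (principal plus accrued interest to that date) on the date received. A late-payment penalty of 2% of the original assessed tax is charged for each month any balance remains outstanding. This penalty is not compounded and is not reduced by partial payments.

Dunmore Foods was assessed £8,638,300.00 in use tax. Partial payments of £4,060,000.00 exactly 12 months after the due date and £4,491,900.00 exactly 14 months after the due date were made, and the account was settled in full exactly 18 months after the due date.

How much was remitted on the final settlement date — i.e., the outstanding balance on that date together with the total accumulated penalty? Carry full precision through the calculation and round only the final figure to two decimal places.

Balance at month 12: £8,638,300.0000 × (1 + 0.0145)^12 = £10,267,220.7355…
After £4,060,000.00 payment: £10,267,220.7355… − £4,060,000.00 = £6,207,220.7355…
Balance at month 14: £6,207,220.7355… × (1 + 0.0145)^2 = £6,388,535.2050…
After £4,491,900.00 payment: £6,388,535.2050… − £4,491,900.00 = £1,896,635.2050…
Balance at month 18: £1,896,635.2050… × (1 + 0.0145)^4 = £2,009,055.8646…
Penalty: 18 × 2% × £8,638,300.00 = £3,109,788.00
Final settlement = outstanding balance + penalty = £2,009,055.8646… + £3,109,788.00 = £5,118,843.86

£5,118,843.86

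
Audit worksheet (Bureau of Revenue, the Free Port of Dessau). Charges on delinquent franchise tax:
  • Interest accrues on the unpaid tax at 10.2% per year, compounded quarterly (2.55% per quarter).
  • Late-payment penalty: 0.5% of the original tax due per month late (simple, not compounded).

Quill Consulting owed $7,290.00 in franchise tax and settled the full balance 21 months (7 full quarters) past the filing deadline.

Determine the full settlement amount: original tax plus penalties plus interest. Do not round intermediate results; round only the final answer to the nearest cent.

Late-payment penalty = 0.5% × $7,290.00 × 21 mo = $765.45
Interest: $7,290.00 × ((1 + 0.0255)^7 − 1) = $7,290.00 × 0.1927506… = $1,405.1521…
Total = $7,290.00 + $765.4500 + $1,405.1521… = $9,460.60

$9,460.60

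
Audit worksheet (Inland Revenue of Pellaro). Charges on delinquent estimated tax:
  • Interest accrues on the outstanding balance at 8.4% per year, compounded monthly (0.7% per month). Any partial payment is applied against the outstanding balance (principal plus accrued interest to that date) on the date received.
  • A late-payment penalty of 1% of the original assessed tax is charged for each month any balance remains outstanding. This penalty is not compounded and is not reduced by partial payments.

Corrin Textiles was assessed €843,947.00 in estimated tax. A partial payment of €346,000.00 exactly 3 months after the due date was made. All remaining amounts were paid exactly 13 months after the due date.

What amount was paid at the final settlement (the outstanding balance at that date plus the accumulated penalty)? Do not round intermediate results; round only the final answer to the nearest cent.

Balance at month 3: €843,947.0000 × (1 + 0.007)^3 = €861,794.2367…
After €346,000.00 payment: €861,794.2367… − €346,000.00 = €515,794.2367…
Balance at month 13: €515,794.2367… × (1 + 0.007)^10 = €553,058.6519…
Penalty: 13 × 1% × €843,947.00 = €109,713.11
Final settlement = outstanding balance + penalty = €553,058.6519… + €109,713.11 = €662,771.76

€662,771.76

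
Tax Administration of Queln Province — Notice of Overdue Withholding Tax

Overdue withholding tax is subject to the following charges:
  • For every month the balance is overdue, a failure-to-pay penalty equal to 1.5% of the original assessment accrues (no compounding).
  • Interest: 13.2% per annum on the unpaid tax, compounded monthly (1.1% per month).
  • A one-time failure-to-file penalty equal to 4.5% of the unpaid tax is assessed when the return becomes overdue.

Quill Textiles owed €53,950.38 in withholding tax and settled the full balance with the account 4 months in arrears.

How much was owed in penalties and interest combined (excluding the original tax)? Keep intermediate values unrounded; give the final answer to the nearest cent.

Failure-to-file penalty: 4.5% × €53,950.38 = €2,427.77…
Failure-to-pay penalty: 4 × 1.5% × €53,950.38 = €3,237.02…
Interest: €53,950.38 × ((1 + 0.011)^4 − 1) = €53,950.38 × 0.0447313… = €2,413.2727…
Penalties + interest = €5,664.7899 + €2,413.2727… = €8,078.06

€8,078.06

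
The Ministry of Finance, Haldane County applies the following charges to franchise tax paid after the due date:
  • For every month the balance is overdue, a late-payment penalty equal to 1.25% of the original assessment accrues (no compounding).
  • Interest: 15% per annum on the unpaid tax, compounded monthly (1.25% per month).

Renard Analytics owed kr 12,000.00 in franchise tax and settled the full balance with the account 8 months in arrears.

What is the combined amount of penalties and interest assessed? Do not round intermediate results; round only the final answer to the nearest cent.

Late-payment penalty: 8 × 1.25% × kr 12,000.00 = kr 1,200.00
Interest: kr 12,000.00 × ((1 + 0.0125)^8 − 1) = kr 12,000.00 × 0.1044861… = kr 1,253.8332…
Penalties + interest = kr 1,200.0000 + kr 1,253.8332… = kr 2,453.83

kr 2,453.83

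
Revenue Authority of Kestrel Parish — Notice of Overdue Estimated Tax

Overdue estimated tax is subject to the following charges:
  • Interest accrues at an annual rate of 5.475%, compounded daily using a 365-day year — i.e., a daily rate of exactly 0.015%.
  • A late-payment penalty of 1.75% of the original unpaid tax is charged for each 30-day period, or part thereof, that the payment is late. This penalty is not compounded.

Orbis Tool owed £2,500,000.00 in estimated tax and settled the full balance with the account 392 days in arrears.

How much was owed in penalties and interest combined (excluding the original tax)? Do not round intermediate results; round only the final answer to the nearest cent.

Penalty periods: ⌈392/30⌉ = 14; penalty = 14 × 1.75% × £2,500,000.00 = £612,500.00
Interest: £2,500,000.00 × ((1 + 0.00015)^392 − 1) = £2,500,000.00 × 0.06055843… = £151,396.0758…
Penalties + interest = £612,500.0000 + £151,396.0758… = £763,896.08

£763,896.08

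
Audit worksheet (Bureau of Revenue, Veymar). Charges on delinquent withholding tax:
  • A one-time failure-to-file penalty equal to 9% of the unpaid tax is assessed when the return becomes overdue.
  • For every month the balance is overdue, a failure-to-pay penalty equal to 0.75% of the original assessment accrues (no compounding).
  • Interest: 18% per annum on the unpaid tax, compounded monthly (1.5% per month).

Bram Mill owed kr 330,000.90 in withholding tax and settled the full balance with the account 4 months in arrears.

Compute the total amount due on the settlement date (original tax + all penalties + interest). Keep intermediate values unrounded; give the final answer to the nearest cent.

kr 389,851.03

Failure-to-file penalty: 9% × kr 330,000.90 = kr 29,700.08…
Failure-to-pay penalty = 0.75% × kr 330,000.90 × 4 mo = kr 9,900.03…
Interest: kr 330,000.90 × ((1 + 0.015)^4 − 1) = kr 330,000.90 × 0.0613636… = kr 20,250.0269…
Total = kr 330,000.90 + kr 39,600.1080 + kr 20,250.0269… = kr 389,851.03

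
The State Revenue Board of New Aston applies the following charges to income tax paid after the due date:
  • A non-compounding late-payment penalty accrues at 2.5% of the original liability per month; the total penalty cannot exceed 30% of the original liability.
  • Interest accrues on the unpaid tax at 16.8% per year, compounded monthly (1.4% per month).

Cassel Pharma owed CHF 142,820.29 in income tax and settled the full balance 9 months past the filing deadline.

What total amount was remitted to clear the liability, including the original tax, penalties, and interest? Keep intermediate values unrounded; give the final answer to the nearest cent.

Penalty: 9 × 2.5% × CHF 142,820.29 = CHF 32,134.57… (below the 30% cap of CHF 42,846.09…)
Interest: CHF 142,820.29 × ((1 + 0.014)^9 − 1) = CHF 142,820.29 × 0.1332914… = CHF 19,036.7171…
Total = CHF 142,820.29 + CHF 32,134.5653… + CHF 19,036.7171… = CHF 193,991.57

CHF 193,991.57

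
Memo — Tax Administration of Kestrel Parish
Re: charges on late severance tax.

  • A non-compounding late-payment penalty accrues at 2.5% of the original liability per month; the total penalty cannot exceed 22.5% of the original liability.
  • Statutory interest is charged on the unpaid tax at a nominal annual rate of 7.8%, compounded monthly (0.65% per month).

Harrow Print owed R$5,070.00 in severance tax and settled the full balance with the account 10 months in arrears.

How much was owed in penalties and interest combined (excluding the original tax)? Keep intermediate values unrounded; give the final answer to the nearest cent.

R$1,480.11

Penalty (uncapped): 10 × 2.5% × R$5,070.00 = R$1,267.50; cap = 22.5% × R$5,070.00 = R$1,140.75 → penalty = R$1,140.75
Interest: R$5,070.00 × ((1 + 0.0065)^10 − 1) = R$5,070.00 × 0.0669346… = R$339.3583…
Penalties + interest = R$1,140.7500 + R$339.3583… = R$1,480.11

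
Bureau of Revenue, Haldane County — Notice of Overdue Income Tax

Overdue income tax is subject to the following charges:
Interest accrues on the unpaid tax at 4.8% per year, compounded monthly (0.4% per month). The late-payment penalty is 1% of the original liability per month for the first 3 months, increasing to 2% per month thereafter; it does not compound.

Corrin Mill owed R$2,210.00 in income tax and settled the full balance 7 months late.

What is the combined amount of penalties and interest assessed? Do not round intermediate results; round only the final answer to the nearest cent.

R$305.73

Penalty, months 1–3: 3 × 1% × R$2,210.00 = R$66.30
Penalty, months 4–7: 4 × 2% × R$2,210.00 = R$176.80
Interest: R$2,210.00 × ((1 + 0.004)^7 − 1) = R$2,210.00 × 0.0283382… = R$62.6275…
Penalties + interest = R$243.1000 + R$62.6275… = R$305.73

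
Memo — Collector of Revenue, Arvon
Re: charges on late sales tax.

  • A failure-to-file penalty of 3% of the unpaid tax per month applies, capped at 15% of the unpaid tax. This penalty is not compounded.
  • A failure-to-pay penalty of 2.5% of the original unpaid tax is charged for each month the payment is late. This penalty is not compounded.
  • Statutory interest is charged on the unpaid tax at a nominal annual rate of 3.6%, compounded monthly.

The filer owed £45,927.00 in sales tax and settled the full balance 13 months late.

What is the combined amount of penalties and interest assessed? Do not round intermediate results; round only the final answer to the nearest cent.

£23,639.08

Failure-to-file: 13 × 3% × £45,927.00 = £17,911.53, capped at 15% × £45,927.00 = £6,889.05
Failure-to-pay penalty = 2.5% × £45,927.00 × 13 mo = £14,926.28…
Interest (3.6%/yr ÷ 12 = 0.3%/month): £45,927.00 × ((1 + 0.003)^13 − 1) = £1,823.7511…
Penalties + interest = £21,815.3250 + £1,823.7511… = £23,639.08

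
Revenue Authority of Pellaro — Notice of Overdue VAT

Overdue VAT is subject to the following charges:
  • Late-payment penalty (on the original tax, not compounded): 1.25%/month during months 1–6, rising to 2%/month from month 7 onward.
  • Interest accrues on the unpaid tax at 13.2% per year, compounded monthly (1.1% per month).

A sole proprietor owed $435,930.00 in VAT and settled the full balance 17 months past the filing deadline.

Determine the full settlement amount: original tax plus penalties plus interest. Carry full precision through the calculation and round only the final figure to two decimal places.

Penalty, months 1–6: 6 × 1.25% × $435,930.00 = $32,694.75
Penalty, months 7–17: 11 × 2% × $435,930.00 = $95,904.60
Interest: $435,930.00 × ((1 + 0.011)^17 − 1) = $435,930.00 × 0.2043969… = $89,102.7600…
Total = $435,930.00 + $128,599.3500 + $89,102.7600… = $653,632.11

$653,632.11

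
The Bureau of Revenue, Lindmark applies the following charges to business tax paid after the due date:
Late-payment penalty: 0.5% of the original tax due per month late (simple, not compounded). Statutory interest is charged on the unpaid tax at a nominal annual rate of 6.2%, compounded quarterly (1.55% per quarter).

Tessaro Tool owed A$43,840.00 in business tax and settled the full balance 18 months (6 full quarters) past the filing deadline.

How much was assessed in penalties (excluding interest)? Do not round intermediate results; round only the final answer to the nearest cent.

A$3,945.60

Late-payment penalty: 18 × 0.5% × A$43,840.00 = A$3,945.60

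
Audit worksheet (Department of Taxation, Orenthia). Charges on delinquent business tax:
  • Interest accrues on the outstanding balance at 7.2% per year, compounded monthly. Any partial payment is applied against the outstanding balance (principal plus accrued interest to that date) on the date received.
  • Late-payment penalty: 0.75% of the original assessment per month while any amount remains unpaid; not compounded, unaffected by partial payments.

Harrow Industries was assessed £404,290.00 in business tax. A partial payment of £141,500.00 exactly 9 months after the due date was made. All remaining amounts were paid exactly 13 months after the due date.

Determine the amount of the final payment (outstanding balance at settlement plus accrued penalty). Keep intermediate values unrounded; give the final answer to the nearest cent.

£331,476.81

Monthly rate = 7.2% ÷ 12 = 0.6%
Balance at month 9: £404,290.0000 × (1 + 0.006)^9 = £426,653.0217…
After £141,500.00 payment: £426,653.0217… − £141,500.00 = £285,153.0217…
Balance at month 13: £285,153.0217… × (1 + 0.006)^4 = £292,058.5340…
Penalty: 13 × 0.75% × £404,290.00 = £39,418.28…
Final settlement = outstanding balance + penalty = £292,058.5340… + £39,418.28… = £331,476.81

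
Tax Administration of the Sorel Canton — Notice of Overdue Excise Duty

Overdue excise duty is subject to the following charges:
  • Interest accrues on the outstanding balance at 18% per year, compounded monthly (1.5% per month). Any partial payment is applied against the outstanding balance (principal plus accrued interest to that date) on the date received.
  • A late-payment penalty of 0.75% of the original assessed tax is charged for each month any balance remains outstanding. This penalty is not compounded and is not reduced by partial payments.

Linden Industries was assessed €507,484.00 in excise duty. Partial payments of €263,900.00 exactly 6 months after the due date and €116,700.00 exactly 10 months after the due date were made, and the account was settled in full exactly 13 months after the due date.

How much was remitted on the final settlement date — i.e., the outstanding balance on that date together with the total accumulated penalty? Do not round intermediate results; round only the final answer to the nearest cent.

€250,419.40

Balance at month 6: €507,484.0000 × (1 + 0.015)^6 = €554,904.9614…
After €263,900.00 payment: €554,904.9614… − €263,900.00 = €291,004.9614…
Balance at month 10: €291,004.9614… × (1 + 0.015)^4 = €308,862.0590…
After €116,700.00 payment: €308,862.0590… − €116,700.00 = €192,162.0590…
Balance at month 13: €192,162.0590… × (1 + 0.015)^3 = €200,939.7096…
Penalty: 13 × 0.75% × €507,484.00 = €49,479.69
Final settlement = outstanding balance + penalty = €200,939.7096… + €49,479.69 = €250,419.40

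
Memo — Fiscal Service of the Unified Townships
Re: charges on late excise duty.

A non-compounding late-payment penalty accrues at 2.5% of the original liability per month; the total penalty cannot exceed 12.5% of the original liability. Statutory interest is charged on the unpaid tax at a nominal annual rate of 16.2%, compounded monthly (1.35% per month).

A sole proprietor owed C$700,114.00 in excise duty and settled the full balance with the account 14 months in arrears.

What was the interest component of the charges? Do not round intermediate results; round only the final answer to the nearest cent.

Interest: C$700,114.00 × ((1 + 0.0135)^14 − 1) = C$700,114.00 × 0.2065145… = C$144,583.6863…

C$144,583.69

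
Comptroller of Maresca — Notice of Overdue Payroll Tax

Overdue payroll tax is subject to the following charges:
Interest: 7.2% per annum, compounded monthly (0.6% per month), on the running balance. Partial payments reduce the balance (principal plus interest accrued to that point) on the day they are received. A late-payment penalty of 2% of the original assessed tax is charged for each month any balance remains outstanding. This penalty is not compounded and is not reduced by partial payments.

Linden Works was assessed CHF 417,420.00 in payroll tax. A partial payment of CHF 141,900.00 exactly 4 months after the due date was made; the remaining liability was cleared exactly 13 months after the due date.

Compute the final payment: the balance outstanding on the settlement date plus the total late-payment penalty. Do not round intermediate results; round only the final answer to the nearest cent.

CHF 409,957.15

Balance at month 4: CHF 417,420.0000 × (1 + 0.006)^4 = CHF 427,528.6039…
After CHF 141,900.00 payment: CHF 427,528.6039… − CHF 141,900.00 = CHF 285,628.6039…
Balance at month 13: CHF 285,628.6039… × (1 + 0.006)^9 = CHF 301,427.9526…
Penalty: 13 × 2% × CHF 417,420.00 = CHF 108,529.20
Final settlement = outstanding balance + penalty = CHF 301,427.9526… + CHF 108,529.20 = CHF 409,957.15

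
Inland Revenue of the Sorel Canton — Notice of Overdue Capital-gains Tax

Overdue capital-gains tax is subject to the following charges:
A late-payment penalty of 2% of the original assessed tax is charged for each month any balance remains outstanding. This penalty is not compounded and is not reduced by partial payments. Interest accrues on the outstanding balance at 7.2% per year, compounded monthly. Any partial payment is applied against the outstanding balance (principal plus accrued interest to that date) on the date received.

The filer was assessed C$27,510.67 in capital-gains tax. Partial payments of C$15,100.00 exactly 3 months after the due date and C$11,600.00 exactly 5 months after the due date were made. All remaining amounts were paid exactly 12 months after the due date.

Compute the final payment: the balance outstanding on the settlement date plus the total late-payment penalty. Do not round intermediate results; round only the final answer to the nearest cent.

Monthly rate = 7.2% ÷ 12 = 0.6%
Balance at month 3: C$27,510.6700 × (1 + 0.006)^3 = C$28,008.8392…
After C$15,100.00 payment: C$28,008.8392… − C$15,100.00 = C$12,908.8392…
Balance at month 5: C$12,908.8392… × (1 + 0.006)^2 = C$13,064.2099…
After C$11,600.00 payment: C$13,064.2099… − C$11,600.00 = C$1,464.2099…
Balance at month 12: C$1,464.2099… × (1 + 0.006)^7 = C$1,526.8248…
Penalty: 12 × 2% × C$27,510.67 = C$6,602.56…
Final settlement = outstanding balance + penalty = C$1,526.8248… + C$6,602.56… = C$8,129.39

C$8,129.39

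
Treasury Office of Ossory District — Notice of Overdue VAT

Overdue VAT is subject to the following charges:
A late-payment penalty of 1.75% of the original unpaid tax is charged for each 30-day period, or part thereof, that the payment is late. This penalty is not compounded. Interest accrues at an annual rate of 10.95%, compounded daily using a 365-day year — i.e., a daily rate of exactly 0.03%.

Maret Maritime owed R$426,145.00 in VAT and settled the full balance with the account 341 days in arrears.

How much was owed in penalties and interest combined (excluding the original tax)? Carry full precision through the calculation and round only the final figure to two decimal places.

R$135,385.73

Penalty periods: ⌈341/30⌉ = 12; penalty = 12 × 1.75% × R$426,145.00 = R$89,490.45
Interest: R$426,145.00 × ((1 + 0.0003)^341 − 1) = R$426,145.00 × 0.10769874… = R$45,895.2805…
Penalties + interest = R$89,490.4500 + R$45,895.2805… = R$135,385.73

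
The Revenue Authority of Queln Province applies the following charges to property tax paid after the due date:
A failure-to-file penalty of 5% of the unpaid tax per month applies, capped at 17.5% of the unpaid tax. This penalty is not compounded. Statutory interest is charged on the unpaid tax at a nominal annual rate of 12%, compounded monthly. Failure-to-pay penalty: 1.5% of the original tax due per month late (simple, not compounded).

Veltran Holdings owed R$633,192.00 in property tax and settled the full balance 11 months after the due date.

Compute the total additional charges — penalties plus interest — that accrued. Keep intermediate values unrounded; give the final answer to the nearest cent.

R$288,525.55

Failure-to-file: 11 × 5% × R$633,192.00 = R$348,255.60, capped at 17.5% × R$633,192.00 = R$110,808.60
Failure-to-pay penalty: 11 × 1.5% × R$633,192.00 = R$104,476.68
Interest (12%/yr ÷ 12 = 1%/month): R$633,192.00 × ((1 + 0.01)^11 − 1) = R$73,240.2718…
Penalties + interest = R$215,285.2800 + R$73,240.2718… = R$288,525.55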